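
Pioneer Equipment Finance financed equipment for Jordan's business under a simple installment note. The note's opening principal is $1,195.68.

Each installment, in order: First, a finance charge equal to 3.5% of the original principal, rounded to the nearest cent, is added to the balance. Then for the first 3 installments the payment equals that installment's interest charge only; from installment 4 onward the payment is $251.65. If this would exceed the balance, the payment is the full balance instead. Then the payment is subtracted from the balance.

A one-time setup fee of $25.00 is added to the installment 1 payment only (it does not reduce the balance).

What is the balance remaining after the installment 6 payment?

$566.28

Installment 1: opening $1,195.68; interest $41.85 → $1,237.53; payment $41.85 (+ $25.00 fee); balance $1,195.68
Installment 2: opening $1,195.68; interest $41.85 → $1,237.53; payment $41.85; balance $1,195.68
Installment 3: opening $1,195.68; interest $41.85 → $1,237.53; payment $41.85; balance $1,195.68
Installment 4: opening $1,195.68; interest $41.85 → $1,237.53; payment $251.65; balance $985.88
Installment 5: opening $985.88; interest $41.85 → $1,027.73; payment $251.65; balance $776.08
Installment 6: opening $776.08; interest $41.85 → $817.93; payment $251.65; balance $566.28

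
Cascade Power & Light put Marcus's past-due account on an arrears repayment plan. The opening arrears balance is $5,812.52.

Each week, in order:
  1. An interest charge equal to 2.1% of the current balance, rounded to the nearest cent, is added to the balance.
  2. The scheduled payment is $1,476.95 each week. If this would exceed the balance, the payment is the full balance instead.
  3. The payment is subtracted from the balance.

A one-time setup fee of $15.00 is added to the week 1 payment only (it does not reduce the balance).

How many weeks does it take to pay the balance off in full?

5

Week 1: opening $5,812.52; interest $122.06 → $5,934.58; payment $1,476.95 (+ $15.00 fee); balance $4,457.63
Week 2: opening $4,457.63; interest $93.61 → $4,551.24; payment $1,476.95; balance $3,074.29
Week 3: opening $3,074.29; interest $64.56 → $3,138.85; payment $1,476.95; balance $1,661.90
Week 4: opening $1,661.90; interest $34.90 → $1,696.80; payment $1,476.95; balance $219.85
Week 5: opening $219.85; interest $4.62 → $224.47; payment $224.47; balance $0.00
Balance reaches $0.00 in week 5.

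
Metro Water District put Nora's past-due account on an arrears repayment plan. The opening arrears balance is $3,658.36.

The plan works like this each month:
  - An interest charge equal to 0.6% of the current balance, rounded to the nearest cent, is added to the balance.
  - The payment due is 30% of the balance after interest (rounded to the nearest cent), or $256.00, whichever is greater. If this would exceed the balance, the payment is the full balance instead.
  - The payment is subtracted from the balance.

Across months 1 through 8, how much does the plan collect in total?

Month 1: $3,658.36 +$21.95 interest = $3,680.31; pay $1,104.09 → $2,576.22
Month 2: $2,576.22 +$15.46 interest = $2,591.68; pay $777.50 → $1,814.18
Month 3: $1,814.18 +$10.89 interest = $1,825.07; pay $547.52 → $1,277.55
Month 4: $1,277.55 +$7.67 interest = $1,285.22; pay $385.57 → $899.65
Month 5: $899.65 +$5.40 interest = $905.05; pay $271.52 → $633.53
Month 6: $633.53 +$3.80 interest = $637.33; pay $256.00 → $381.33
Month 7: $381.33 +$2.29 interest = $383.62; pay $256.00 → $127.62
Month 8: $127.62 +$0.77 interest = $128.39; pay $128.39 → $0.00
Total paid: $3,726.59

$3,726.59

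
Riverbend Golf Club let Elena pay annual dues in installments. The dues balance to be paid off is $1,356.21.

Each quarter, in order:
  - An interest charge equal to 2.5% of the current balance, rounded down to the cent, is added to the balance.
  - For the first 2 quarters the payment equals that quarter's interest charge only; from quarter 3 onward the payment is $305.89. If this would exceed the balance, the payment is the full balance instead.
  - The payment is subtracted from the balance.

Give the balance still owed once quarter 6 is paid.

$226.77

# | Opening | Interest | Payment | End bal
1 | $1,356.21 | $33.90 | $33.90 | $1,356.21
2 | $1,356.21 | $33.90 | $33.90 | $1,356.21
3 | $1,356.21 | $33.90 | $305.89 | $1,084.22
4 | $1,084.22 | $27.10 | $305.89 | $805.43
5 | $805.43 | $20.13 | $305.89 | $519.67
6 | $519.67 | $12.99 | $305.89 | $226.77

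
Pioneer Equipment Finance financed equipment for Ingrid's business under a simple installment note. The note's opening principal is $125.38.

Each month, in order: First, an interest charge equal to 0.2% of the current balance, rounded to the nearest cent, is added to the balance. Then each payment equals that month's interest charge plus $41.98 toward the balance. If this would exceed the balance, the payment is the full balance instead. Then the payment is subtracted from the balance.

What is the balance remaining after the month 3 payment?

Month 1: opening $125.38; interest $0.25 → $125.63; payment $42.23; balance $83.40
Month 2: opening $83.40; interest $0.17 → $83.57; payment $42.15; balance $41.42
Month 3: opening $41.42; interest $0.08 → $41.50; payment $41.50; balance $0.00

$0.00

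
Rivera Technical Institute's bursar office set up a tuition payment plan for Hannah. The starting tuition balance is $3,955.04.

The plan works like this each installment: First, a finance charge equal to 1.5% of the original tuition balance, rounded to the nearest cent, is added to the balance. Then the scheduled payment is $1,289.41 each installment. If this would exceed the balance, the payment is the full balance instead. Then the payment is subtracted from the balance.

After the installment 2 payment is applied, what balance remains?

# | Opening | Interest | Payment | End bal
1 | $3,955.04 | $59.33 | $1,289.41 | $2,724.96
2 | $2,724.96 | $59.33 | $1,289.41 | $1,494.88

$1,494.88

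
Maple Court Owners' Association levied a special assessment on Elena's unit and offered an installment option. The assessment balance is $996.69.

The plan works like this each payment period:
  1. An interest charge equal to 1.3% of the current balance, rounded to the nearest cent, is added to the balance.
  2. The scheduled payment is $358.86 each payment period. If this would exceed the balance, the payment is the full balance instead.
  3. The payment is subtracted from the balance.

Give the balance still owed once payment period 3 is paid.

$0.00

Payment period 1: opening $996.69; interest $12.96 → $1,009.65; payment $358.86; balance $650.79
Payment period 2: opening $650.79; interest $8.46 → $659.25; payment $358.86; balance $300.39
Payment period 3: opening $300.39; interest $3.91 → $304.30; payment $304.30; balance $0.00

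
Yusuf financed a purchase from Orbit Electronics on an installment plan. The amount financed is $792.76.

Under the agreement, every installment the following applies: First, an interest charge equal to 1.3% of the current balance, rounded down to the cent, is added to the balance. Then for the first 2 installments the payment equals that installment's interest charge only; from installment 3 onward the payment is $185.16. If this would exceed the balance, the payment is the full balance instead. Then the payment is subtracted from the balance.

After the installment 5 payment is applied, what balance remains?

Installment 1: opening $792.76; interest $10.30 → $803.06; payment $10.30; balance $792.76
Installment 2: opening $792.76; interest $10.30 → $803.06; payment $10.30; balance $792.76
Installment 3: opening $792.76; interest $10.30 → $803.06; payment $185.16; balance $617.90
Installment 4: opening $617.90; interest $8.03 → $625.93; payment $185.16; balance $440.77
Installment 5: opening $440.77; interest $5.73 → $446.50; payment $185.16; balance $261.34

$261.34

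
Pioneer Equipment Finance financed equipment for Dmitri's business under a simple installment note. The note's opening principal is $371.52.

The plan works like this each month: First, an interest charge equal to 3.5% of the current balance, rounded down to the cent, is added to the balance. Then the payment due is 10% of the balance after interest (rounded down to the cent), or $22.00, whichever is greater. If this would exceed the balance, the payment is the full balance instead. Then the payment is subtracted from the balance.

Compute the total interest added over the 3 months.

$36.39

# | Opening | Interest | Payment | End bal
1 | $371.52 | $13.00 | $38.45 | $346.07
2 | $346.07 | $12.11 | $35.81 | $322.37
3 | $322.37 | $11.28 | $33.36 | $300.29
Total interest: $13.00 + $12.11 + $11.28 = $36.39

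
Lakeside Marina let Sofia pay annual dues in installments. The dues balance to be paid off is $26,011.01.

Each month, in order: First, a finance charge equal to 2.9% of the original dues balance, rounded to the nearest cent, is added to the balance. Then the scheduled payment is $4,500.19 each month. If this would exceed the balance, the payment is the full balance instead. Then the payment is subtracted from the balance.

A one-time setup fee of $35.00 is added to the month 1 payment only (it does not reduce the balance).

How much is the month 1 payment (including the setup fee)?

$4,535.19

Month 1: $26,011.01 +$754.32 interest = $26,765.33; pay $4,500.19 (+ $35.00 fee) → $22,265.14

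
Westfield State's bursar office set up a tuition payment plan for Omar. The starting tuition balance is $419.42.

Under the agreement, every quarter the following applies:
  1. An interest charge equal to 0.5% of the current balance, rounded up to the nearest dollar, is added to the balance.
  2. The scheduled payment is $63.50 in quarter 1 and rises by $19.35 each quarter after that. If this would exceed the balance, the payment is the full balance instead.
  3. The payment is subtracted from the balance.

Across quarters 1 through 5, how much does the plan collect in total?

Quarter 1: $419.42 +$3.00 interest = $422.42; pay $63.50 → $358.92
Quarter 2: $358.92 +$2.00 interest = $360.92; pay $82.85 → $278.07
Quarter 3: $278.07 +$2.00 interest = $280.07; pay $102.20 → $177.87
Quarter 4: $177.87 +$1.00 interest = $178.87; pay $121.55 → $57.32
Quarter 5: $57.32 +$1.00 interest = $58.32; pay $58.32 → $0.00
Total paid: $428.42

$428.42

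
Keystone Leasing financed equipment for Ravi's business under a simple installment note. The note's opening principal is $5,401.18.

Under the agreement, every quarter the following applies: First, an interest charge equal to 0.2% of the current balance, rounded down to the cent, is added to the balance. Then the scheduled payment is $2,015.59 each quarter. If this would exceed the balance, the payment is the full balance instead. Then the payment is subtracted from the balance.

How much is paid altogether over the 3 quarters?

$5,421.54

Quarter 1: $5,401.18 +$10.80 interest = $5,411.98; pay $2,015.59 → $3,396.39
Quarter 2: $3,396.39 +$6.79 interest = $3,403.18; pay $2,015.59 → $1,387.59
Quarter 3: $1,387.59 +$2.77 interest = $1,390.36; pay $1,390.36 → $0.00
Total paid: $5,421.54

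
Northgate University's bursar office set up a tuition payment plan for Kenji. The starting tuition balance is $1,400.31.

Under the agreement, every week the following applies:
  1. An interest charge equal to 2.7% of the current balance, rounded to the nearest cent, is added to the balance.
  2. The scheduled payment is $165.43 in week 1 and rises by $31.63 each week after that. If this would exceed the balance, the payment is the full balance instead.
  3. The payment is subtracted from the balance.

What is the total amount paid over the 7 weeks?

Week 1: opening $1,400.31; interest $37.81 → $1,438.12; payment $165.43; balance $1,272.69
Week 2: opening $1,272.69; interest $34.36 → $1,307.05; payment $197.06; balance $1,109.99
Week 3: opening $1,109.99; interest $29.97 → $1,139.96; payment $228.69; balance $911.27
Week 4: opening $911.27; interest $24.60 → $935.87; payment $260.32; balance $675.55
Week 5: opening $675.55; interest $18.24 → $693.79; payment $291.95; balance $401.84
Week 6: opening $401.84; interest $10.85 → $412.69; payment $323.58; balance $89.11
Week 7: opening $89.11; interest $2.41 → $91.52; payment $91.52; balance $0.00
Total paid: $1,558.55

$1,558.55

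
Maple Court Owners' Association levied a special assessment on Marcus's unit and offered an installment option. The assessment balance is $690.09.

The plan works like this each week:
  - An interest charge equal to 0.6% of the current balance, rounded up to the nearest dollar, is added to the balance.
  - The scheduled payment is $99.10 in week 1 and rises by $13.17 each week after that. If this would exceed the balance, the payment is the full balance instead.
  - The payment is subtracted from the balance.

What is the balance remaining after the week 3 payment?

$365.28

Week 1: opening $690.09; interest $5.00 → $695.09; payment $99.10; balance $595.99
Week 2: opening $595.99; interest $4.00 → $599.99; payment $112.27; balance $487.72
Week 3: opening $487.72; interest $3.00 → $490.72; payment $125.44; balance $365.28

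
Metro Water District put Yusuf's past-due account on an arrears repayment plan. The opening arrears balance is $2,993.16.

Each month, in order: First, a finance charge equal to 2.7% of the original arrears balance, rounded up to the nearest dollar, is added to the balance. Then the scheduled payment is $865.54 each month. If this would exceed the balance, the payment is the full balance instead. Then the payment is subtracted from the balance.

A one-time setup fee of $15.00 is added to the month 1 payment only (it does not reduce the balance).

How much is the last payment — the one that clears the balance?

$720.54

# | Opening | Interest | Payment | Fee | End bal
1 | $2,993.16 | $81.00 | $865.54 | $15.00 | $2,208.62
2 | $2,208.62 | $81.00 | $865.54 | — | $1,424.08
3 | $1,424.08 | $81.00 | $865.54 | — | $639.54
4 | $639.54 | $81.00 | $720.54 | — | $0.00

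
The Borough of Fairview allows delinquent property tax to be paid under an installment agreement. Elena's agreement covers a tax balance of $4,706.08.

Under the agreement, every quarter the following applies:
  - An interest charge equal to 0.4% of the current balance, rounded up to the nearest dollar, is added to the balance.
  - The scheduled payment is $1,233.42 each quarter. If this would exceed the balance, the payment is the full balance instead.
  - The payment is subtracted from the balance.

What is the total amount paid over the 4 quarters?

$4,754.08

# | Opening | Interest | Payment | End bal
1 | $4,706.08 | $19.00 | $1,233.42 | $3,491.66
2 | $3,491.66 | $14.00 | $1,233.42 | $2,272.24
3 | $2,272.24 | $10.00 | $1,233.42 | $1,048.82
4 | $1,048.82 | $5.00 | $1,053.82 | $0.00
Total paid: $4,754.08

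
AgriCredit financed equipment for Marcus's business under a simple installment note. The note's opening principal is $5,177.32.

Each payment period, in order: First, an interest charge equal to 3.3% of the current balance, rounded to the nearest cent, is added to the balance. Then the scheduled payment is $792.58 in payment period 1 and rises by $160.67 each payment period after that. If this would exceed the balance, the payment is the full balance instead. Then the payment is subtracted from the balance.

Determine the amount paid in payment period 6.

Payment period 1: opening $5,177.32; interest $170.85 → $5,348.17; payment $792.58; balance $4,555.59
Payment period 2: opening $4,555.59; interest $150.33 → $4,705.92; payment $953.25; balance $3,752.67
Payment period 3: opening $3,752.67; interest $123.84 → $3,876.51; payment $1,113.92; balance $2,762.59
Payment period 4: opening $2,762.59; interest $91.17 → $2,853.76; payment $1,274.59; balance $1,579.17
Payment period 5: opening $1,579.17; interest $52.11 → $1,631.28; payment $1,435.26; balance $196.02
Payment period 6: opening $196.02; interest $6.47 → $202.49; payment $202.49; balance $0.00

$202.49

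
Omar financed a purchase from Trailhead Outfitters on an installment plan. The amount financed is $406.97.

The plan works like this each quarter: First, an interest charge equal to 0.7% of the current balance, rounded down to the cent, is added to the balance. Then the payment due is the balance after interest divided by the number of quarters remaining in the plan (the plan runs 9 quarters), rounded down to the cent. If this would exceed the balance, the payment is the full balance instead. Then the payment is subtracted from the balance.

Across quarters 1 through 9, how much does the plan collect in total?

# | Opening | Interest | Payment | End bal
1 | $406.97 | $2.84 | $45.53 | $364.28
2 | $364.28 | $2.54 | $45.85 | $320.97
3 | $320.97 | $2.24 | $46.17 | $277.04
4 | $277.04 | $1.93 | $46.49 | $232.48
5 | $232.48 | $1.62 | $46.82 | $187.28
6 | $187.28 | $1.31 | $47.14 | $141.45
7 | $141.45 | $0.99 | $47.48 | $94.96
8 | $94.96 | $0.66 | $47.81 | $47.81
9 | $47.81 | $0.33 | $48.14 | $0.00
Total paid: $421.43

$421.43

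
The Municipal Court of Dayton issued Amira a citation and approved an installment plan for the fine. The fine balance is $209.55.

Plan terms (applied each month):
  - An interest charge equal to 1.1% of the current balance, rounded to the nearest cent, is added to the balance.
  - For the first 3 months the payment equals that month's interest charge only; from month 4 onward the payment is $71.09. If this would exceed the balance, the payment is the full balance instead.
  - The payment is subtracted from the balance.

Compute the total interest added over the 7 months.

$11.58

Month 1: $209.55 +$2.31 interest = $211.86; pay $2.31 → $209.55
Month 2: $209.55 +$2.31 interest = $211.86; pay $2.31 → $209.55
Month 3: $209.55 +$2.31 interest = $211.86; pay $2.31 → $209.55
Month 4: $209.55 +$2.31 interest = $211.86; pay $71.09 → $140.77
Month 5: $140.77 +$1.55 interest = $142.32; pay $71.09 → $71.23
Month 6: $71.23 +$0.78 interest = $72.01; pay $71.09 → $0.92
Month 7: $0.92 +$0.01 interest = $0.93; pay $0.93 → $0.00
Total interest: $2.31 + $2.31 + $2.31 + $2.31 + $1.55 + $0.78 + $0.01 = $11.58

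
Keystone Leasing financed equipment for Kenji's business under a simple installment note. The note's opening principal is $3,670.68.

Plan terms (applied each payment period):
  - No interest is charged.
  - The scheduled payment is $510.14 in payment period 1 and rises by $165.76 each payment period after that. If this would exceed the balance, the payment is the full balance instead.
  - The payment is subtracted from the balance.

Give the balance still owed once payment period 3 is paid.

Payment period 1: opening $3,670.68; payment $510.14; balance $3,160.54
Payment period 2: opening $3,160.54; payment $675.90; balance $2,484.64
Payment period 3: opening $2,484.64; payment $841.66; balance $1,642.98

$1,642.98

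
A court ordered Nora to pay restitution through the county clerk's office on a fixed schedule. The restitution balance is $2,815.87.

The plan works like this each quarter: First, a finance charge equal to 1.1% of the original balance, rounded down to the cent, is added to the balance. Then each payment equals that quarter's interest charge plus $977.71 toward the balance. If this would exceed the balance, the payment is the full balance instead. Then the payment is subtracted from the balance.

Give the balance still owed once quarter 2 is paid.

$860.45

Quarter 1: opening $2,815.87; interest $30.97 → $2,846.84; payment $1,008.68; balance $1,838.16
Quarter 2: opening $1,838.16; interest $30.97 → $1,869.13; payment $1,008.68; balance $860.45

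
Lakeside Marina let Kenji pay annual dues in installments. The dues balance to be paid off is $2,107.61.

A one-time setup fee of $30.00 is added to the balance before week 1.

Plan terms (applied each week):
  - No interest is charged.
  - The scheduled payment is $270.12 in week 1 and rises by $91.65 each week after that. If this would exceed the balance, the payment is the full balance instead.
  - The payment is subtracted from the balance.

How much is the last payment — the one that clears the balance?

$507.23

Week 1: opening $2,137.61; payment $270.12; balance $1,867.49
Week 2: opening $1,867.49; payment $361.77; balance $1,505.72
Week 3: opening $1,505.72; payment $453.42; balance $1,052.30
Week 4: opening $1,052.30; payment $545.07; balance $507.23
Week 5: opening $507.23; payment $507.23; balance $0.00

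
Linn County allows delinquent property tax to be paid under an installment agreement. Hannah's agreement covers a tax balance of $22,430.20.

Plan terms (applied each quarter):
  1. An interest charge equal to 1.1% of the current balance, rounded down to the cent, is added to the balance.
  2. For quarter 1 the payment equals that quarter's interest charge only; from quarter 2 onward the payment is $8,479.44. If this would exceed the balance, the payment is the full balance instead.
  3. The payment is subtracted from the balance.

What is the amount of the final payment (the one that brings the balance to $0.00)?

Quarter 1: opening $22,430.20; interest $246.73 → $22,676.93; payment $246.73; balance $22,430.20
Quarter 2: opening $22,430.20; interest $246.73 → $22,676.93; payment $8,479.44; balance $14,197.49
Quarter 3: opening $14,197.49; interest $156.17 → $14,353.66; payment $8,479.44; balance $5,874.22
Quarter 4: opening $5,874.22; interest $64.61 → $5,938.83; payment $5,938.83; balance $0.00

$5,938.83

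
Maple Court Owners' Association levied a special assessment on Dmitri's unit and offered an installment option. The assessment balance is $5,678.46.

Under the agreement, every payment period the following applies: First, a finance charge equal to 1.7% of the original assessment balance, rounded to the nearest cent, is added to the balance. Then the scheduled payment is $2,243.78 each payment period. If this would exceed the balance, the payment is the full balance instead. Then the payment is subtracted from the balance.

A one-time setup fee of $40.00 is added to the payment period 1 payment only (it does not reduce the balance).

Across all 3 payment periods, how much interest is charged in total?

# | Opening | Interest | Payment | Fee | End bal
1 | $5,678.46 | $96.53 | $2,243.78 | $40.00 | $3,531.21
2 | $3,531.21 | $96.53 | $2,243.78 | — | $1,383.96
3 | $1,383.96 | $96.53 | $1,480.49 | — | $0.00
Total interest: $96.53 + $96.53 + $96.53 = $289.59

$289.59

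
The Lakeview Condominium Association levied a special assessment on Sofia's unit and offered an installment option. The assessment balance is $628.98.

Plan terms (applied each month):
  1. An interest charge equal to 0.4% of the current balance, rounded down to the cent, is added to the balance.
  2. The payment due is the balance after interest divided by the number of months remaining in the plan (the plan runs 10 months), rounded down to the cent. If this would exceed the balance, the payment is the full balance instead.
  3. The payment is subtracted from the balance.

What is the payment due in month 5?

Month 1: $628.98 +$2.51 interest = $631.49; pay $63.14 → $568.35
Month 2: $568.35 +$2.27 interest = $570.62; pay $63.40 → $507.22
Month 3: $507.22 +$2.02 interest = $509.24; pay $63.65 → $445.59
Month 4: $445.59 +$1.78 interest = $447.37; pay $63.91 → $383.46
Month 5: $383.46 +$1.53 interest = $384.99; pay $64.16 → $320.83

$64.16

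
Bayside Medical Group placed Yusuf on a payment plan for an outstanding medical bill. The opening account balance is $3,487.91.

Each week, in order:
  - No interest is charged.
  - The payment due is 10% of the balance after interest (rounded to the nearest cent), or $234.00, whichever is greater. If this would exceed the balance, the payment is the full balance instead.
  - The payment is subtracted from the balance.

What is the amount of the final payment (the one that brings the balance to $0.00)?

# | Opening | Payment | End bal
1 | $3,487.91 | $348.79 | $3,139.12
2 | $3,139.12 | $313.91 | $2,825.21
3 | $2,825.21 | $282.52 | $2,542.69
4 | $2,542.69 | $254.27 | $2,288.42
5 | $2,288.42 | $234.00 | $2,054.42
6 | $2,054.42 | $234.00 | $1,820.42
7 | $1,820.42 | $234.00 | $1,586.42
8 | $1,586.42 | $234.00 | $1,352.42
9 | $1,352.42 | $234.00 | $1,118.42
10 | $1,118.42 | $234.00 | $884.42
11 | $884.42 | $234.00 | $650.42
12 | $650.42 | $234.00 | $416.42
13 | $416.42 | $234.00 | $182.42
14 | $182.42 | $182.42 | $0.00

$182.42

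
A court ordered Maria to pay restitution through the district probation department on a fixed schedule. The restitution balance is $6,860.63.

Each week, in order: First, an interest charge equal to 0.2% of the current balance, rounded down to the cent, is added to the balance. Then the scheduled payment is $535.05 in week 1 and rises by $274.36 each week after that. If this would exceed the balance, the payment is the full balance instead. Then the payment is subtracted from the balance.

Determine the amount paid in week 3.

Week 1: opening $6,860.63; interest $13.72 → $6,874.35; payment $535.05; balance $6,339.30
Week 2: opening $6,339.30; interest $12.67 → $6,351.97; payment $809.41; balance $5,542.56
Week 3: opening $5,542.56; interest $11.08 → $5,553.64; payment $1,083.77; balance $4,469.87

$1,083.77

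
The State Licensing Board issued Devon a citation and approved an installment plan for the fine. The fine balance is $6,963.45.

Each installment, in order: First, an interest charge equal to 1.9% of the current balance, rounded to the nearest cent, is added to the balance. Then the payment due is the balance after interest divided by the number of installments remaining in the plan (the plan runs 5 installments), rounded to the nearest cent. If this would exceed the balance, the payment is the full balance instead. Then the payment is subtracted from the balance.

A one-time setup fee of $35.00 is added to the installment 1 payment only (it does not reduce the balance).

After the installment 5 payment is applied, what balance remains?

$0.00

# | Opening | Interest | Payment | Fee | End bal
1 | $6,963.45 | $132.31 | $1,419.15 | $35.00 | $5,676.61
2 | $5,676.61 | $107.86 | $1,446.12 | — | $4,338.35
3 | $4,338.35 | $82.43 | $1,473.59 | — | $2,947.19
4 | $2,947.19 | $56.00 | $1,501.60 | — | $1,501.59
5 | $1,501.59 | $28.53 | $1,530.12 | — | $0.00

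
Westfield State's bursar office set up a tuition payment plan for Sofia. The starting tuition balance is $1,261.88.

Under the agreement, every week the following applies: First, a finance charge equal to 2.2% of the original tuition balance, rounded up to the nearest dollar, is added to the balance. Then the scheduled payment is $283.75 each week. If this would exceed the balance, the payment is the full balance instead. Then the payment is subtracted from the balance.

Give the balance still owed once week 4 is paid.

$238.88

Week 1: opening $1,261.88; interest $28.00 → $1,289.88; payment $283.75; balance $1,006.13
Week 2: opening $1,006.13; interest $28.00 → $1,034.13; payment $283.75; balance $750.38
Week 3: opening $750.38; interest $28.00 → $778.38; payment $283.75; balance $494.63
Week 4: opening $494.63; interest $28.00 → $522.63; payment $283.75; balance $238.88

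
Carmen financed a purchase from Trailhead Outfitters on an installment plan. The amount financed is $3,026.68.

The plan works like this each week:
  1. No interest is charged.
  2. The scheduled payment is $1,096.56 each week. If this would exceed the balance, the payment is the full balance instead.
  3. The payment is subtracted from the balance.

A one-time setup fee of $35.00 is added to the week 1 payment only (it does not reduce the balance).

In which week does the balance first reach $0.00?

Week 1: $3,026.68 − $1,096.56 (+ $35.00 fee) → $1,930.12
Week 2: $1,930.12 − $1,096.56 → $833.56
Week 3: $833.56 − $833.56 → $0.00
Balance reaches $0.00 in week 3.

3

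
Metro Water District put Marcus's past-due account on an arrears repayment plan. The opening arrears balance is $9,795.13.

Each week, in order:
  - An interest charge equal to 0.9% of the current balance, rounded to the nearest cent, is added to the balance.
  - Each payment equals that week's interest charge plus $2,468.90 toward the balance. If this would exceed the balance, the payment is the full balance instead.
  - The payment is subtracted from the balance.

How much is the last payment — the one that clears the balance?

Week 1: $9,795.13 +$88.16 interest = $9,883.29; pay $2,557.06 → $7,326.23
Week 2: $7,326.23 +$65.94 interest = $7,392.17; pay $2,534.84 → $4,857.33
Week 3: $4,857.33 +$43.72 interest = $4,901.05; pay $2,512.62 → $2,388.43
Week 4: $2,388.43 +$21.50 interest = $2,409.93; pay $2,409.93 → $0.00

$2,409.93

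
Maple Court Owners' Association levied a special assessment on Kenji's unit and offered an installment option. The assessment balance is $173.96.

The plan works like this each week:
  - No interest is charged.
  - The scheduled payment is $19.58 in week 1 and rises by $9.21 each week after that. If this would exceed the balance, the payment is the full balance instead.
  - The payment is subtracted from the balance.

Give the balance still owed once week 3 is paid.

Week 1: opening $173.96; payment $19.58; balance $154.38
Week 2: opening $154.38; payment $28.79; balance $125.59
Week 3: opening $125.59; payment $38.00; balance $87.59

$87.59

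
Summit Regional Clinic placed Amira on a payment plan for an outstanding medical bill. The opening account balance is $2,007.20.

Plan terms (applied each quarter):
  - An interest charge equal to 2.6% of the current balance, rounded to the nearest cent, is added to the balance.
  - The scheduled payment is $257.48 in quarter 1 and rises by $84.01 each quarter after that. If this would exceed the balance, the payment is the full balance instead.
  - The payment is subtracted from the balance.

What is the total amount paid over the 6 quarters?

$2,192.89

Quarter 1: $2,007.20 +$52.19 interest = $2,059.39; pay $257.48 → $1,801.91
Quarter 2: $1,801.91 +$46.85 interest = $1,848.76; pay $341.49 → $1,507.27
Quarter 3: $1,507.27 +$39.19 interest = $1,546.46; pay $425.50 → $1,120.96
Quarter 4: $1,120.96 +$29.14 interest = $1,150.10; pay $509.51 → $640.59
Quarter 5: $640.59 +$16.66 interest = $657.25; pay $593.52 → $63.73
Quarter 6: $63.73 +$1.66 interest = $65.39; pay $65.39 → $0.00
Total paid: $2,192.89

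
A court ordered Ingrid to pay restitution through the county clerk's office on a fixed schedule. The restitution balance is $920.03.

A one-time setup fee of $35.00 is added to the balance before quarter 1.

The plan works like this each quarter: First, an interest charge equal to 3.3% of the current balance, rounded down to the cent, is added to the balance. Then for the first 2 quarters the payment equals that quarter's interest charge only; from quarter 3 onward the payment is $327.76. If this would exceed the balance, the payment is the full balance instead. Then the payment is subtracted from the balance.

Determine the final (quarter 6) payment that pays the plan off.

Quarter 1: opening $955.03; interest $31.51 → $986.54; payment $31.51; balance $955.03
Quarter 2: opening $955.03; interest $31.51 → $986.54; payment $31.51; balance $955.03
Quarter 3: opening $955.03; interest $31.51 → $986.54; payment $327.76; balance $658.78
Quarter 4: opening $658.78; interest $21.73 → $680.51; payment $327.76; balance $352.75
Quarter 5: opening $352.75; interest $11.64 → $364.39; payment $327.76; balance $36.63
Quarter 6: opening $36.63; interest $1.20 → $37.83; payment $37.83; balance $0.00

$37.83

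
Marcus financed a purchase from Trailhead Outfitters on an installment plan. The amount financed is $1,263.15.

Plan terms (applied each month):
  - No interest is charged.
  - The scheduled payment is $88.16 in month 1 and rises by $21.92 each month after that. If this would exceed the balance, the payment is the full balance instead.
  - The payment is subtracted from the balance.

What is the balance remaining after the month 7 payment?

Month 1: $1,263.15 − $88.16 → $1,174.99
Month 2: $1,174.99 − $110.08 → $1,064.91
Month 3: $1,064.91 − $132.00 → $932.91
Month 4: $932.91 − $153.92 → $778.99
Month 5: $778.99 − $175.84 → $603.15
Month 6: $603.15 − $197.76 → $405.39
Month 7: $405.39 − $219.68 → $185.71

$185.71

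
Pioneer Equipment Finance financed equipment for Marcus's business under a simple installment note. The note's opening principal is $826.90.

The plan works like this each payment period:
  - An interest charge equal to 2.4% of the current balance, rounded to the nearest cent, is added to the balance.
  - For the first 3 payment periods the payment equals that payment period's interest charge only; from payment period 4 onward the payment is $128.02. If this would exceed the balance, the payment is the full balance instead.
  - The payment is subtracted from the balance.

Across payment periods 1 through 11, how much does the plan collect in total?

Payment period 1: opening $826.90; interest $19.85 → $846.75; payment $19.85; balance $826.90
Payment period 2: opening $826.90; interest $19.85 → $846.75; payment $19.85; balance $826.90
Payment period 3: opening $826.90; interest $19.85 → $846.75; payment $19.85; balance $826.90
Payment period 4: opening $826.90; interest $19.85 → $846.75; payment $128.02; balance $718.73
Payment period 5: opening $718.73; interest $17.25 → $735.98; payment $128.02; balance $607.96
Payment period 6: opening $607.96; interest $14.59 → $622.55; payment $128.02; balance $494.53
Payment period 7: opening $494.53; interest $11.87 → $506.40; payment $128.02; balance $378.38
Payment period 8: opening $378.38; interest $9.08 → $387.46; payment $128.02; balance $259.44
Payment period 9: opening $259.44; interest $6.23 → $265.67; payment $128.02; balance $137.65
Payment period 10: opening $137.65; interest $3.30 → $140.95; payment $128.02; balance $12.93
Payment period 11: opening $12.93; interest $0.31 → $13.24; payment $13.24; balance $0.00
Total paid: $968.93

$968.93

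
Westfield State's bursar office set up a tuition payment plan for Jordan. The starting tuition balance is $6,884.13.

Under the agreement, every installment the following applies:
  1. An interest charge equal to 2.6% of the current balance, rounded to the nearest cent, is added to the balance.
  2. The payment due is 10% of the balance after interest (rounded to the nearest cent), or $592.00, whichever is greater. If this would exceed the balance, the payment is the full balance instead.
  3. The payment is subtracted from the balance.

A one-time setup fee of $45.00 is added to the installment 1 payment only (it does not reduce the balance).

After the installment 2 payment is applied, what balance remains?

Installment 1: $6,884.13 +$178.99 interest = $7,063.12; pay $706.31 (+ $45.00 fee) → $6,356.81
Installment 2: $6,356.81 +$165.28 interest = $6,522.09; pay $652.21 → $5,869.88

$5,869.88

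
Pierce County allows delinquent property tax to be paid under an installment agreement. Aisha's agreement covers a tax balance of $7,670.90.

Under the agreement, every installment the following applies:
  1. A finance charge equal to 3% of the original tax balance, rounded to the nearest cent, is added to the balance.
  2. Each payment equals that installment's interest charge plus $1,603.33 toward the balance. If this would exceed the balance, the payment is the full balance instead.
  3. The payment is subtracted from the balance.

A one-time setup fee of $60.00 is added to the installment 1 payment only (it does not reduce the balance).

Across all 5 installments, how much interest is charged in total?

Installment 1: $7,670.90 +$230.13 interest = $7,901.03; pay $1,833.46 (+ $60.00 fee) → $6,067.57
Installment 2: $6,067.57 +$230.13 interest = $6,297.70; pay $1,833.46 → $4,464.24
Installment 3: $4,464.24 +$230.13 interest = $4,694.37; pay $1,833.46 → $2,860.91
Installment 4: $2,860.91 +$230.13 interest = $3,091.04; pay $1,833.46 → $1,257.58
Installment 5: $1,257.58 +$230.13 interest = $1,487.71; pay $1,487.71 → $0.00
Total interest: $230.13 + $230.13 + $230.13 + $230.13 + $230.13 = $1,150.65

$1,150.65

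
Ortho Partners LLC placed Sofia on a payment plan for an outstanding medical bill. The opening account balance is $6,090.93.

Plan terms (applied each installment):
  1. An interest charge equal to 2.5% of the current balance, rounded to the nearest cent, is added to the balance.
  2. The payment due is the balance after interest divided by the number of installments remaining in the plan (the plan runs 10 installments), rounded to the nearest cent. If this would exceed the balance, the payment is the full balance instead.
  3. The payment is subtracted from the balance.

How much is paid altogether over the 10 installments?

$6,994.51

# | Opening | Interest | Payment | End bal
1 | $6,090.93 | $152.27 | $624.32 | $5,618.88
2 | $5,618.88 | $140.47 | $639.93 | $5,119.42
3 | $5,119.42 | $127.99 | $655.93 | $4,591.48
4 | $4,591.48 | $114.79 | $672.32 | $4,033.95
5 | $4,033.95 | $100.85 | $689.13 | $3,445.67
6 | $3,445.67 | $86.14 | $706.36 | $2,825.45
7 | $2,825.45 | $70.64 | $724.02 | $2,172.07
8 | $2,172.07 | $54.30 | $742.12 | $1,484.25
9 | $1,484.25 | $37.11 | $760.68 | $760.68
10 | $760.68 | $19.02 | $779.70 | $0.00
Total paid: $6,994.51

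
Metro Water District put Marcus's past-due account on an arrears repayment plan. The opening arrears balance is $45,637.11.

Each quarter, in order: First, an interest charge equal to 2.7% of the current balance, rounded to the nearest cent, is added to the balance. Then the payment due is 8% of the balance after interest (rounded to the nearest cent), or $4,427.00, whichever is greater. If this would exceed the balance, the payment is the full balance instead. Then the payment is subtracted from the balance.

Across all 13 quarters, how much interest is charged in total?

$8,577.05

Quarter 1: $45,637.11 +$1,232.20 interest = $46,869.31; pay $4,427.00 → $42,442.31
Quarter 2: $42,442.31 +$1,145.94 interest = $43,588.25; pay $4,427.00 → $39,161.25
Quarter 3: $39,161.25 +$1,057.35 interest = $40,218.60; pay $4,427.00 → $35,791.60
Quarter 4: $35,791.60 +$966.37 interest = $36,757.97; pay $4,427.00 → $32,330.97
Quarter 5: $32,330.97 +$872.94 interest = $33,203.91; pay $4,427.00 → $28,776.91
Quarter 6: $28,776.91 +$776.98 interest = $29,553.89; pay $4,427.00 → $25,126.89
Quarter 7: $25,126.89 +$678.43 interest = $25,805.32; pay $4,427.00 → $21,378.32
Quarter 8: $21,378.32 +$577.21 interest = $21,955.53; pay $4,427.00 → $17,528.53
Quarter 9: $17,528.53 +$473.27 interest = $18,001.80; pay $4,427.00 → $13,574.80
Quarter 10: $13,574.80 +$366.52 interest = $13,941.32; pay $4,427.00 → $9,514.32
Quarter 11: $9,514.32 +$256.89 interest = $9,771.21; pay $4,427.00 → $5,344.21
Quarter 12: $5,344.21 +$144.29 interest = $5,488.50; pay $4,427.00 → $1,061.50
Quarter 13: $1,061.50 +$28.66 interest = $1,090.16; pay $1,090.16 → $0.00
Total interest: $1,232.20 + $1,145.94 + $1,057.35 + $966.37 + $872.94 + $776.98 + $678.43 + $577.21 + $473.27 + $366.52 + $256.89 + $144.29 + $28.66 = $8,577.05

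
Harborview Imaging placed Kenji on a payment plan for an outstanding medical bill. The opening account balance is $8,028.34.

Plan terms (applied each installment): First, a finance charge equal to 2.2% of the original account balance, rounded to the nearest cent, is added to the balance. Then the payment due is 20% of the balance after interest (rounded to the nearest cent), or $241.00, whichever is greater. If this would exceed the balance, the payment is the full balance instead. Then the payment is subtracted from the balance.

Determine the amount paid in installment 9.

$422.30

Installment 1: opening $8,028.34; interest $176.62 → $8,204.96; payment $1,640.99; balance $6,563.97
Installment 2: opening $6,563.97; interest $176.62 → $6,740.59; payment $1,348.12; balance $5,392.47
Installment 3: opening $5,392.47; interest $176.62 → $5,569.09; payment $1,113.82; balance $4,455.27
Installment 4: opening $4,455.27; interest $176.62 → $4,631.89; payment $926.38; balance $3,705.51
Installment 5: opening $3,705.51; interest $176.62 → $3,882.13; payment $776.43; balance $3,105.70
Installment 6: opening $3,105.70; interest $176.62 → $3,282.32; payment $656.46; balance $2,625.86
Installment 7: opening $2,625.86; interest $176.62 → $2,802.48; payment $560.50; balance $2,241.98
Installment 8: opening $2,241.98; interest $176.62 → $2,418.60; payment $483.72; balance $1,934.88
Installment 9: opening $1,934.88; interest $176.62 → $2,111.50; payment $422.30; balance $1,689.20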